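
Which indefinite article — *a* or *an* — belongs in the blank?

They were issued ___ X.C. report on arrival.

The indefinite article is chosen by the initial *sound* of the following word, not its spelling.
The initialism *X.C.* is read letter by letter; the first letter, X, is pronounced /ɛks/, which begins with a vowel sound.
So the article is *an*: They were issued an X.C. report on arrival.

an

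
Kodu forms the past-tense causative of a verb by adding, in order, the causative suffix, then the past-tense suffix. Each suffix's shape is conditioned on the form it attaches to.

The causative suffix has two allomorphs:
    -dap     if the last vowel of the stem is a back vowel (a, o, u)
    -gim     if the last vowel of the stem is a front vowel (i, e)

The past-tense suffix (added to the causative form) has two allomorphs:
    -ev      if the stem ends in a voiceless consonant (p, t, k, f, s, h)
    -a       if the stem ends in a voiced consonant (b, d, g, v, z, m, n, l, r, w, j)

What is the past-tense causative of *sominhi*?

*sominhi* — last vowel /i/ (a front vowel) → -gim → *sominhigim*.
Since the final consonant of the causative form *sominhigim* is /m/ (voiced), it takes -a, giving *sominhigima*.

sominhigima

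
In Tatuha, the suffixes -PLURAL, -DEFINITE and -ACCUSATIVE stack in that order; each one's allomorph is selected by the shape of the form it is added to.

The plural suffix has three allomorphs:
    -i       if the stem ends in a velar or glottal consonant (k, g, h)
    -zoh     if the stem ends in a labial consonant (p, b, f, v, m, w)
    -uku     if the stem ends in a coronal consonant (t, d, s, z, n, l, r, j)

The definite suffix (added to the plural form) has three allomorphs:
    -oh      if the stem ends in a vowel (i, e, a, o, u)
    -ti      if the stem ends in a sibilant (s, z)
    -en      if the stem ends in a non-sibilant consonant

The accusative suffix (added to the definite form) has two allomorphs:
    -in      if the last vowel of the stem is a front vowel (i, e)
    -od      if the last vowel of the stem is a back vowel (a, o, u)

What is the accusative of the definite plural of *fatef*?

fatefzohenin

*fatef*: final consonant = /f/, labial → -zoh → *fatefzoh*.
The plural form *fatefzoh* — final sound /h/ (a non-sibilant consonant) → -en → *fatefzohen*.
The definite form *fatefzohen*: last vowel = /e/, a front vowel → -in → *fatefzohenin*.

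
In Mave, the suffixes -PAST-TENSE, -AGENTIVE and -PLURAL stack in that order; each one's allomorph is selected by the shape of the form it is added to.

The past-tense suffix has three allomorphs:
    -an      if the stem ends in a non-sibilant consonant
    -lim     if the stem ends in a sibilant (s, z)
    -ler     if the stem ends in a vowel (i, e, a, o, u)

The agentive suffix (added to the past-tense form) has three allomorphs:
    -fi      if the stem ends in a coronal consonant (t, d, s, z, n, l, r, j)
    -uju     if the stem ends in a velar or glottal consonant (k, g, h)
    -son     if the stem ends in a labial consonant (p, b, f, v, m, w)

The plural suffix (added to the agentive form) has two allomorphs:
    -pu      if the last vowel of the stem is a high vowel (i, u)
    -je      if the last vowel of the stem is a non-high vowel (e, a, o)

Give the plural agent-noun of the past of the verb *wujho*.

wujholerfipu

*wujho*: final sound = /o/, a vowel → -ler → *wujholer*.
The past-tense form *wujholer*: final consonant = /r/, coronal → -fi → *wujholerfi*.
The last vowel of the agentive form *wujholerfi* is /i/, which is a high vowel, so the plural suffix is -pu, giving *wujholerfipu*.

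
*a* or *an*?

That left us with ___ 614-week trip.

The indefinite article is chosen by the initial *sound* of the following word, not its spelling.
The number *614* is spoken "six hundred …", beginning with /sɪks/ — a consonant sound.
So the article is *a*: That left us with a 614-week trip.

a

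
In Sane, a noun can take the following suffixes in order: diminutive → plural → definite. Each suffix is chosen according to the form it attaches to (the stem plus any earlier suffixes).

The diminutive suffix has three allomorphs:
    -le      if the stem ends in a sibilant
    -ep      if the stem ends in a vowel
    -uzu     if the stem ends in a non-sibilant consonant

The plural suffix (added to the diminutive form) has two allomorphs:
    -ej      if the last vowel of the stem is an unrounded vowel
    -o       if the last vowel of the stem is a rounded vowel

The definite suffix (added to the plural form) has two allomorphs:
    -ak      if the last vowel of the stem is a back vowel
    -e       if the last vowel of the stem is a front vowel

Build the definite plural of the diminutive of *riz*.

*riz* — final sound /z/ (a sibilant) → -le → *rizle*.
The last vowel of the diminutive form *rizle* is /e/, which is an unrounded vowel, so the plural suffix is -ej, giving *rizleej*.
Since the last vowel of the plural form *rizleej* is /e/ (a front vowel), it takes -e, giving *rizleeje*.

rizleeje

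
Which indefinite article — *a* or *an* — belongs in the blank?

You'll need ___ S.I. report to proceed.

an

The indefinite article is chosen by the initial *sound* of the following word, not its spelling.
The initialism *S.I.* is read letter by letter; the first letter, S, is pronounced /ɛs/, which begins with a vowel sound.
So the article is *an*: You'll need an S.I. report to proceed.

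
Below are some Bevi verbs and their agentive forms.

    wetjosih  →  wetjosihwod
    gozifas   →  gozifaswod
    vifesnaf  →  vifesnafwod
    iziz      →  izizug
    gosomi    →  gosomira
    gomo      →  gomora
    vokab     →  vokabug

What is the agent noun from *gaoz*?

gaozug

The suffix is conditioned by the final sound: -wod when the stem ends in a voiceless consonant (*wetjosih*, *gozifas*, *vifesnaf*); -ug when the stem ends in a voiced consonant (*iziz*, *vokab*); -ra when the stem ends in a vowel (*gosomi*, *gomo*).
Since the final sound of *gaoz* is /z/ (a voiced consonant), it takes -ug, giving *gaozug*.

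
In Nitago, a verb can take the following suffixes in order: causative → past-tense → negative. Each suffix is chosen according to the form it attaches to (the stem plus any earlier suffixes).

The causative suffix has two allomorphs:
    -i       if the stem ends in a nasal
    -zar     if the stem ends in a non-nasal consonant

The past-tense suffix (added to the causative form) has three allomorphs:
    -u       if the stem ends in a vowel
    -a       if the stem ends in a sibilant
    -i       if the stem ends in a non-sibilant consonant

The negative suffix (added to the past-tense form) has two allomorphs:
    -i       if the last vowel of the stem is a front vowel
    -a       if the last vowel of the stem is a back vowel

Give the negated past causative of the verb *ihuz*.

*ihuz* — final consonant /z/ (non-nasal) → -zar → *ihuzzar*.
Since the final sound of the causative form *ihuzzar* is /r/ (a non-sibilant consonant), it takes -i, giving *ihuzzari*.
The past-tense form *ihuzzari* — last vowel /i/ (a front vowel) → -i → *ihuzzarii*.

ihuzzarii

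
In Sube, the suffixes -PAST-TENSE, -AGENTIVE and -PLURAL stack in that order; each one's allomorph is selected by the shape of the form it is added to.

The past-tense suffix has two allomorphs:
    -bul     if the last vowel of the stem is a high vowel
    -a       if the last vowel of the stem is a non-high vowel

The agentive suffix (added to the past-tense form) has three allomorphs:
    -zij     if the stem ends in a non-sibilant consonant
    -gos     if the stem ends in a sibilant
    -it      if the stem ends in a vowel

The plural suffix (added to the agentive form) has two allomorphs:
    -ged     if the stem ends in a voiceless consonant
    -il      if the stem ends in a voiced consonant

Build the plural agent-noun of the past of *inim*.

inimbulzijil

*inim*: last vowel = /i/, a high vowel → -bul → *inimbul*.
The final sound of the past-tense form *inimbul* is /l/, which is a non-sibilant consonant, so the agentive suffix is -zij, giving *inimbulzij*.
The agentive form *inimbulzij* — final consonant /j/ (voiced) → -il → *inimbulzijil*.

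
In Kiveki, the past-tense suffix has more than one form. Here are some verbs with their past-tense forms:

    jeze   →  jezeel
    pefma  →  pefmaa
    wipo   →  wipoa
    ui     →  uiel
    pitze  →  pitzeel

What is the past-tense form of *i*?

The alternation tracks the last vowel of the stem — -el when the last vowel of the stem is a front vowel (*jeze*, *ui*, *pitze*); -a when the last vowel of the stem is a back vowel (*pefma*, *wipo*).
Since the last vowel of *i* is /i/ (a front vowel), it takes -el, giving *iel*.

iel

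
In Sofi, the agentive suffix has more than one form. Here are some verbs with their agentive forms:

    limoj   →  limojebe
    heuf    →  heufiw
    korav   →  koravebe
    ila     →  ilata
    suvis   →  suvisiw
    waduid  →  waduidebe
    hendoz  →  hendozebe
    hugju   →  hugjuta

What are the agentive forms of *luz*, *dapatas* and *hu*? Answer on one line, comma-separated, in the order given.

The pattern is voicing of the final sound: -iw when the stem ends in a voiceless consonant (*heuf*, *suvis*); -ebe when the stem ends in a voiced consonant (*limoj*, *korav*, *waduid*, *hendoz*); -ta when the stem ends in a vowel (*ila*, *hugju*).
*luz* — final sound /z/ (a voiced consonant) → -ebe → *luzebe*.
*dapatas* — final sound /s/ (a voiceless consonant) → -iw → *dapatasiw*.
The final sound of *hu* is /u/, which is a vowel, so the suffix is -ta, giving *huta*.

luzebe, dapatasiw, huta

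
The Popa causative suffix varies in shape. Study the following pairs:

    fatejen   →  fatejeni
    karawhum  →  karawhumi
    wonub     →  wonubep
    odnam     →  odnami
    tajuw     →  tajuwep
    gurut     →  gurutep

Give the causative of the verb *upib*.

The pattern is nasality of the final consonant: -i when the stem ends in a nasal (*fatejen*, *karawhum*, *odnam*); -ep when the stem ends in a non-nasal consonant (*wonub*, *tajuw*, *gurut*).
*upib* — final consonant /b/ (non-nasal) → -ep → *upibep*.

upibep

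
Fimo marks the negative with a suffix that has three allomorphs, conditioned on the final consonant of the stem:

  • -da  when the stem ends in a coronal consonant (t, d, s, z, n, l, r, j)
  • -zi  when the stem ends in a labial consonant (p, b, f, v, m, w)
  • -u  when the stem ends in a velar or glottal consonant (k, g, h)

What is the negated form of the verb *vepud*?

*vepud*: final consonant = /d/, coronal → -da → *vepudda*.

vepudda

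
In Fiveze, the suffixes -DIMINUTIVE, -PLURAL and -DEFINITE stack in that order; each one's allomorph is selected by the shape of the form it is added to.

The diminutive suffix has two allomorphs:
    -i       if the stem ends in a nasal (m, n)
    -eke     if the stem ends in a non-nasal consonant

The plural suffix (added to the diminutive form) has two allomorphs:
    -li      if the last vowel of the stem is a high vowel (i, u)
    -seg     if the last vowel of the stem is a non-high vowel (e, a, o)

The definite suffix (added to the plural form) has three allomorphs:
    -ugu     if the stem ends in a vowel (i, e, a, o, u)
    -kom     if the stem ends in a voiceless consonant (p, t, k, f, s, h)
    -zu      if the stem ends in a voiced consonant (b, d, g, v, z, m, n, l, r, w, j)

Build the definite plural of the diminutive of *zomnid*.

zomnidekesegzu

*zomnid* — final consonant /d/ (non-nasal) → -eke → *zomnideke*.
The diminutive form *zomnideke*: last vowel = /e/, a non-high vowel → -seg → *zomnidekeseg*.
The plural form *zomnidekeseg*: final sound = /g/, a voiced consonant → -zu → *zomnidekesegzu*.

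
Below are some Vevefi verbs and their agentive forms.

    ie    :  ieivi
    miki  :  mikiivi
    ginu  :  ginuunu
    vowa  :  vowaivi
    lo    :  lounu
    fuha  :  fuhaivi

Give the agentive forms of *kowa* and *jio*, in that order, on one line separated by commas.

Looking at the last vowel of each stem: -unu when the last vowel of the stem is a rounded vowel (*ginu*, *lo*); -ivi when the last vowel of the stem is an unrounded vowel (*ie*, *miki*, *vowa*, *fuha*).
The last vowel of *kowa* is /a/, which is an unrounded vowel, so the suffix is -ivi, giving *kowaivi*.
The last vowel of *jio* is /o/, which is a rounded vowel, so the suffix is -unu, giving *jiounu*.

kowaivi, jiounu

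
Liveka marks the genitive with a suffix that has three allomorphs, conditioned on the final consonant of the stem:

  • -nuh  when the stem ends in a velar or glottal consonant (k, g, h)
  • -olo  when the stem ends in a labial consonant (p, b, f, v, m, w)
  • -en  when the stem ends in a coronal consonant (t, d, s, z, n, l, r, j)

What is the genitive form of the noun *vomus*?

vomusen

Since the final consonant of *vomus* is /s/ (coronal), it takes -en, giving *vomusen*.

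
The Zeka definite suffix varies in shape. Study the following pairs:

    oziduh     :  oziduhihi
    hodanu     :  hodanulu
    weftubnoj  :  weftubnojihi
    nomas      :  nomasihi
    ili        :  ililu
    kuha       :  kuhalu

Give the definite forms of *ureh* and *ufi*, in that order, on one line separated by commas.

The pattern is consonant vs. vowel: -ihi when the stem ends in a consonant (*oziduh*, *weftubnoj*, *nomas*); -lu when the stem ends in a vowel (*hodanu*, *ili*, *kuha*).
*ureh* — final sound /h/ (a consonant) → -ihi → *urehihi*.
*ufi* — final sound /i/ (a vowel) → -lu → *ufilu*.

urehihi, ufilu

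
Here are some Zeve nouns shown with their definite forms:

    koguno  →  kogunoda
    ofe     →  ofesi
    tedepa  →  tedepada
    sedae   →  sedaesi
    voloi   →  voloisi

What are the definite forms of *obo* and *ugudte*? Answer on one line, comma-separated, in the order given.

The pattern is front/back vowel harmony: -si when the last vowel of the stem is a front vowel (*ofe*, *sedae*, *voloi*); -da when the last vowel of the stem is a back vowel (*koguno*, *tedepa*).
*obo*: last vowel = /o/, a back vowel → -da → *oboda*.
*ugudte* — last vowel /e/ (a front vowel) → -si → *ugudtesi*.

oboda, ugudtesi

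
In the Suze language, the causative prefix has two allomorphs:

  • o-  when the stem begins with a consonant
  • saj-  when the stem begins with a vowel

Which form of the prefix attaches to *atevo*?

Since the first sound of *atevo* is /a/ (a vowel), it takes saj-.

saj-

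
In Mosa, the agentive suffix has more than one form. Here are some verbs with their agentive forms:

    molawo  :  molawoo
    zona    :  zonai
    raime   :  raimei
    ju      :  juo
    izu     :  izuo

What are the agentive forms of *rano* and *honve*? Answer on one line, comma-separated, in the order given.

The alternation tracks the last vowel of the stem — -o when the last vowel of the stem is a rounded vowel (*molawo*, *ju*, *izu*); -i when the last vowel of the stem is an unrounded vowel (*zona*, *raime*).
*rano*: last vowel = /o/, a rounded vowel → -o → *ranoo*.
The last vowel of *honve* is /e/, which is an unrounded vowel, so the suffix is -i, giving *honvei*.

ranoo, honvei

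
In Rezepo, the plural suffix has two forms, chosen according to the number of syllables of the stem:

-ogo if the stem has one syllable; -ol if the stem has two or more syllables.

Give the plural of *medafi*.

medafiol

*medafi* (3 syllables) → -ol → *medafiol*.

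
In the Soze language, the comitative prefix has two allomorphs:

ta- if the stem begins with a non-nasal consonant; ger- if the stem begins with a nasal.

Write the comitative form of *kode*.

takode

*kode* — first consonant /k/ (non-nasal) → ta- → *takode*.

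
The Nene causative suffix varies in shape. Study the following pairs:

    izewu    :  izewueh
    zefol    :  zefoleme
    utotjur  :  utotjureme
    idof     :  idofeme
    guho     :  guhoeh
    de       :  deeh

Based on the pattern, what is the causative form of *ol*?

oleme

Looking at the final sound of each stem: -eme when the stem ends in a consonant (*zefol*, *utotjur*, *idof*); -eh when the stem ends in a vowel (*izewu*, *guho*, *de*).
*ol*: final sound = /l/, a consonant → -eme → *oleme*.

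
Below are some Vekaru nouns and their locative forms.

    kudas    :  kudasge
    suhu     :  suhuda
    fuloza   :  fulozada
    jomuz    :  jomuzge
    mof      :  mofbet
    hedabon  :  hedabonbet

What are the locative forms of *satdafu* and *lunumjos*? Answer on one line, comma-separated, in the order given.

satdafuda, lunumjosge

The pattern is sibilance of the final sound: -ge when the stem ends in a sibilant (*kudas*, *jomuz*); -bet when the stem ends in a non-sibilant consonant (*mof*, *hedabon*); -da when the stem ends in a vowel (*suhu*, *fuloza*).
*satdafu*: final sound = /u/, a vowel → -da → *satdafuda*.
The final sound of *lunumjos* is /s/, which is a sibilant, so the suffix is -ge, giving *lunumjosge*.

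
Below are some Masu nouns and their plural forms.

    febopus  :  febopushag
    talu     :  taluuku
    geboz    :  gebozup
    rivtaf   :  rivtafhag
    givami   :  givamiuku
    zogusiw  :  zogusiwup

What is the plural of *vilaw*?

Looking at the final sound of each stem: -hag when the stem ends in a voiceless consonant (*febopus*, *rivtaf*); -up when the stem ends in a voiced consonant (*geboz*, *zogusiw*); -uku when the stem ends in a vowel (*talu*, *givami*).
*vilaw* — final sound /w/ (a voiced consonant) → -up → *vilawup*.

vilawup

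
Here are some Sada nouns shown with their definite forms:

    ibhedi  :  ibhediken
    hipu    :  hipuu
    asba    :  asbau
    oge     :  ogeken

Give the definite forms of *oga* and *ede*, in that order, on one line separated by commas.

ogau, edeken

The pattern is front/back vowel harmony: -ken when the last vowel of the stem is a front vowel (*ibhedi*, *oge*); -u when the last vowel of the stem is a back vowel (*hipu*, *asba*).
*oga* — last vowel /a/ (a back vowel) → -u → *ogau*.
*ede*: last vowel = /e/, a front vowel → -ken → *edeken*.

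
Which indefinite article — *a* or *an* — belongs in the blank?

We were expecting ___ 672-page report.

The indefinite article is chosen by the initial *sound* of the following word, not its spelling.
The number *672* is spoken "six hundred …", beginning with /sɪks/ — a consonant sound.
So the article is *a*: We were expecting a 672-page report.

a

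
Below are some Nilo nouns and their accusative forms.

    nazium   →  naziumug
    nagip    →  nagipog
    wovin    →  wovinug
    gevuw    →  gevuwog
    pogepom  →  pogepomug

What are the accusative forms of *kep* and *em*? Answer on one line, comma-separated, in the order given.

Looking at the final consonant of each stem: -ug when the stem ends in a nasal (*nazium*, *wovin*, *pogepom*); -og when the stem ends in a non-nasal consonant (*nagip*, *gevuw*).
*kep*: final consonant = /p/, non-nasal → -og → *kepog*.
Since the final consonant of *em* is /m/ (a nasal), it takes -ug, giving *emug*.

kepog, emug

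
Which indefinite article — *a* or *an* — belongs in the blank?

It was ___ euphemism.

The indefinite article is chosen by the initial *sound* of the following word, not its spelling.
*euphemism* begins with the sound /juː/ (eu pronounced /juː/) — a consonant sound.
So the article is *a*: It was a euphemism.

a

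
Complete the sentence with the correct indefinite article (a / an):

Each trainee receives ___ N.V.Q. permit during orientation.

an

The indefinite article is chosen by the initial *sound* of the following word, not its spelling.
The initialism *N.V.Q.* is read letter by letter; the first letter, N, is pronounced /ɛn/, which begins with a vowel sound.
So the article is *an*: Each trainee receives an N.V.Q. permit during orientation.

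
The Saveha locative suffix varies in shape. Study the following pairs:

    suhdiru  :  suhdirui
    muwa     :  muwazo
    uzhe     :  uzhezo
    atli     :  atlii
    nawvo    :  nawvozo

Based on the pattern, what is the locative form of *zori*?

Looking at the last vowel of each stem: -i when the last vowel of the stem is a high vowel (*suhdiru*, *atli*); -zo when the last vowel of the stem is a non-high vowel (*muwa*, *uzhe*, *nawvo*).
The last vowel of *zori* is /i/, which is a high vowel, so the suffix is -i, giving *zorii*.

zorii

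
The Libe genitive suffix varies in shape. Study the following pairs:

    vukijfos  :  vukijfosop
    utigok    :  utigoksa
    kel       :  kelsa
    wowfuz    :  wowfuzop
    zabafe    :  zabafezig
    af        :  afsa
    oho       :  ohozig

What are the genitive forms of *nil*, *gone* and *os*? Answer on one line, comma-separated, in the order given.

The alternation tracks the final sound of the stem — -op when the stem ends in a sibilant (*vukijfos*, *wowfuz*); -sa when the stem ends in a non-sibilant consonant (*utigok*, *kel*, *af*); -zig when the stem ends in a vowel (*zabafe*, *oho*).
Since the final sound of *nil* is /l/ (a non-sibilant consonant), it takes -sa, giving *nilsa*.
*gone*: final sound = /e/, a vowel → -zig → *gonezig*.
*os* — final sound /s/ (a sibilant) → -op → *osop*.

nilsa, gonezig, osop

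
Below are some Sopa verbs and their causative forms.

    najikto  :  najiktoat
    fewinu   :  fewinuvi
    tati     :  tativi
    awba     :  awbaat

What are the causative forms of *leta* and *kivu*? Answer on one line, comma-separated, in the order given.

The pattern is height harmony: -vi when the last vowel of the stem is a high vowel (*fewinu*, *tati*); -at when the last vowel of the stem is a non-high vowel (*najikto*, *awba*).
*leta*: last vowel = /a/, a non-high vowel → -at → *letaat*.
*kivu* — last vowel /u/ (a high vowel) → -vi → *kivuvi*.

letaat, kivuvi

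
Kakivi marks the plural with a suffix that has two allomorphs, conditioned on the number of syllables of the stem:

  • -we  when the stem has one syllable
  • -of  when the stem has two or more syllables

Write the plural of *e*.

ewe

With one syllable, *e* takes -we → *ewe*.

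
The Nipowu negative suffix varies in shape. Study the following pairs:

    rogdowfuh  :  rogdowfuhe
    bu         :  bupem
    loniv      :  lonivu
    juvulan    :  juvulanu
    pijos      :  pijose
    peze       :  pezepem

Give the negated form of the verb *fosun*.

The alternation tracks the final sound of the stem — -e when the stem ends in a voiceless consonant (*rogdowfuh*, *pijos*); -u when the stem ends in a voiced consonant (*loniv*, *juvulan*); -pem when the stem ends in a vowel (*bu*, *peze*).
*fosun* — final sound /n/ (a voiced consonant) → -u → *fosunu*.

fosunu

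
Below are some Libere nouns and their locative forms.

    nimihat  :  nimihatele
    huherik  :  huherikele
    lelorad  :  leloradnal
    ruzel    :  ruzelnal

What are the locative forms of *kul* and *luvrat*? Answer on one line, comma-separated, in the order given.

The alternation tracks the final consonant of the stem — -ele when the stem ends in a voiceless consonant (*nimihat*, *huherik*); -nal when the stem ends in a voiced consonant (*lelorad*, *ruzel*).
*kul* — final consonant /l/ (voiced) → -nal → *kulnal*.
The final consonant of *luvrat* is /t/, which is voiceless, so the suffix is -ele, giving *luvratele*.

kulnal, luvratele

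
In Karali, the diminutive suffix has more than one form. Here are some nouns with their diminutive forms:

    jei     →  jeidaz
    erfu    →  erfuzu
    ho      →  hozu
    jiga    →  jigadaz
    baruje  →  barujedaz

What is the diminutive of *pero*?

perozu

The suffix is conditioned by the last vowel: -zu when the last vowel of the stem is a rounded vowel (*erfu*, *ho*); -daz when the last vowel of the stem is an unrounded vowel (*jei*, *jiga*, *baruje*).
The last vowel of *pero* is /o/, which is a rounded vowel, so the suffix is -zu, giving *perozu*.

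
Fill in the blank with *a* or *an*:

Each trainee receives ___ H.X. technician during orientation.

The indefinite article is chosen by the initial *sound* of the following word, not its spelling.
The initialism *H.X.* is read letter by letter; the first letter, H, is pronounced /eɪtʃ/, which begins with a vowel sound.
So the article is *an*: Each trainee receives an H.X. technician during orientation.

an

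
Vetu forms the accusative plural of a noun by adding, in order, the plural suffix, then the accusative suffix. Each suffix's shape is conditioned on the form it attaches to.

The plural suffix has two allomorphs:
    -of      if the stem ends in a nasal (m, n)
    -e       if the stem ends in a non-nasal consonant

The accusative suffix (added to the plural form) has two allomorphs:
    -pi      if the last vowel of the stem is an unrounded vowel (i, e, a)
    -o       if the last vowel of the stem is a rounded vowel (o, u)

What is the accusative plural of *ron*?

Since the final consonant of *ron* is /n/ (a nasal), it takes -of, giving *ronof*.
The plural form *ronof*: last vowel = /o/, a rounded vowel → -o → *ronofo*.

ronofo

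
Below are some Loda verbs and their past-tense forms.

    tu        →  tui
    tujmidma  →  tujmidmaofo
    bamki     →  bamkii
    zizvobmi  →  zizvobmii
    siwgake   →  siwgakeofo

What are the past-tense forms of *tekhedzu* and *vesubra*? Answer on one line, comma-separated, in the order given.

tekhedzui, vesubraofo

The pattern is height harmony: -i when the last vowel of the stem is a high vowel (*tu*, *bamki*, *zizvobmi*); -ofo when the last vowel of the stem is a non-high vowel (*tujmidma*, *siwgake*).
*tekhedzu*: last vowel = /u/, a high vowel → -i → *tekhedzui*.
*vesubra*: last vowel = /a/, a non-high vowel → -ofo → *vesubraofo*.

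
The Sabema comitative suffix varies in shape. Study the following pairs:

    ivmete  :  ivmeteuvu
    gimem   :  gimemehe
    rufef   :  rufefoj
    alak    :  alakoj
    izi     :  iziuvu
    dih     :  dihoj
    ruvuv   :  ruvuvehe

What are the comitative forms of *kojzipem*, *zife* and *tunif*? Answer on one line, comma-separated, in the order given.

kojzipemehe, zifeuvu, tunifoj

Looking at the final sound of each stem: -oj when the stem ends in a voiceless consonant (*rufef*, *alak*, *dih*); -ehe when the stem ends in a voiced consonant (*gimem*, *ruvuv*); -uvu when the stem ends in a vowel (*ivmete*, *izi*).
*kojzipem* — final sound /m/ (a voiced consonant) → -ehe → *kojzipemehe*.
Since the final sound of *zife* is /e/ (a vowel), it takes -uvu, giving *zifeuvu*.
*tunif* — final sound /f/ (a voiceless consonant) → -oj → *tunifoj*.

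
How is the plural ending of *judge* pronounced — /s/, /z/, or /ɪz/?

The stem *judge* ends in a sibilant (/s, z, ʃ, ʒ, tʃ, dʒ/).
The plural suffix surfaces as /ɪz/ after sibilants, /s/ after other voiceless consonants, and /z/ after other voiced sounds.
So the plural -s on *judge* is pronounced /ɪz/.

/ɪz/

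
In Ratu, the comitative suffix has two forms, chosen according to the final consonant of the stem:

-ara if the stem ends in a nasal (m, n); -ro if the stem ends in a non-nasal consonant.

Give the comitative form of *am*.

amara

*am*: final consonant = /m/, a nasal → -ara → *amara*.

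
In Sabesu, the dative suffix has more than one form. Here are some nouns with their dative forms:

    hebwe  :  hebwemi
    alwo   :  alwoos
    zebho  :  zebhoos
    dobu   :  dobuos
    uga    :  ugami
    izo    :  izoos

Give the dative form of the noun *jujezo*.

jujezoos

The pattern is rounding harmony: -os when the last vowel of the stem is a rounded vowel (*alwo*, *zebho*, *dobu*, *izo*); -mi when the last vowel of the stem is an unrounded vowel (*hebwe*, *uga*).
Since the last vowel of *jujezo* is /o/ (a rounded vowel), it takes -os, giving *jujezoos*.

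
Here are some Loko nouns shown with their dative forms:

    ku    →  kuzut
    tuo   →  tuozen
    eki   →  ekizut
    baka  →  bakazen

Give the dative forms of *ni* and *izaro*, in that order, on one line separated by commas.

Looking at the last vowel of each stem: -zut when the last vowel of the stem is a high vowel (*ku*, *eki*); -zen when the last vowel of the stem is a non-high vowel (*tuo*, *baka*).
Since the last vowel of *ni* is /i/ (a high vowel), it takes -zut, giving *nizut*.
Since the last vowel of *izaro* is /o/ (a non-high vowel), it takes -zen, giving *izarozen*.

nizut, izarozen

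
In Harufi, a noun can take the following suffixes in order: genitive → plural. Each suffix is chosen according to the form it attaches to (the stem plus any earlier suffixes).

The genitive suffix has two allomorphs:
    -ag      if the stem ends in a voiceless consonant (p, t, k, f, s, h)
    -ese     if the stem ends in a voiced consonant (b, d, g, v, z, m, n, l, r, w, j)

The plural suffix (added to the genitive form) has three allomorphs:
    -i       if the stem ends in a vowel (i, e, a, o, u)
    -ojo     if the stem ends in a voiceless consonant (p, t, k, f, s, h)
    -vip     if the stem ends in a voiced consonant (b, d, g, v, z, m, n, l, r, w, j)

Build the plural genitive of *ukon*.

ukonesei

*ukon* — final consonant /n/ (voiced) → -ese → *ukonese*.
Since the final sound of the genitive form *ukonese* is /e/ (a vowel), it takes -i, giving *ukonesei*.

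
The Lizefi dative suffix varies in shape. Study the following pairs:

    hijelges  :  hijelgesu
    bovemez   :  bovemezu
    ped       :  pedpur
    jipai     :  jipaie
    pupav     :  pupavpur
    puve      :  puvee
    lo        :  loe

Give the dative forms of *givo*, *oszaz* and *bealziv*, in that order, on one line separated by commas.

The suffix is conditioned by the final sound: -u when the stem ends in a sibilant (*hijelges*, *bovemez*); -pur when the stem ends in a non-sibilant consonant (*ped*, *pupav*); -e when the stem ends in a vowel (*jipai*, *puve*, *lo*).
*givo*: final sound = /o/, a vowel → -e → *givoe*.
*oszaz*: final sound = /z/, a sibilant → -u → *oszazu*.
The final sound of *bealziv* is /v/, which is a non-sibilant consonant, so the suffix is -pur, giving *bealzivpur*.

givoe, oszazu, bealzivpur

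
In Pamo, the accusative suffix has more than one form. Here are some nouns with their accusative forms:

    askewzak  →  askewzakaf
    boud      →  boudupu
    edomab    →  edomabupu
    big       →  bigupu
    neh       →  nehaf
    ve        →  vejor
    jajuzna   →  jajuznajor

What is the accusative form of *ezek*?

The pattern is voicing of the final sound: -af when the stem ends in a voiceless consonant (*askewzak*, *neh*); -upu when the stem ends in a voiced consonant (*boud*, *edomab*, *big*); -jor when the stem ends in a vowel (*ve*, *jajuzna*).
*ezek* — final sound /k/ (a voiceless consonant) → -af → *ezekaf*.

ezekaf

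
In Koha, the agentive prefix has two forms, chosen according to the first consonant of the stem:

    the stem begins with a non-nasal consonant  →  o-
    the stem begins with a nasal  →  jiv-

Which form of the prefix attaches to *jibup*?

Since the first consonant of *jibup* is /j/ (non-nasal), it takes o-.

o-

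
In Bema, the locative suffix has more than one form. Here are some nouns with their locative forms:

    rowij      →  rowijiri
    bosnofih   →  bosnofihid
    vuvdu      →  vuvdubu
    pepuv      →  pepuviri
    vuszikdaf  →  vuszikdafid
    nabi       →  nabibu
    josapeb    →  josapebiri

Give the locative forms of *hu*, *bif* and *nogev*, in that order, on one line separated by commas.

The suffix is conditioned by the final sound: -id when the stem ends in a voiceless consonant (*bosnofih*, *vuszikdaf*); -iri when the stem ends in a voiced consonant (*rowij*, *pepuv*, *josapeb*); -bu when the stem ends in a vowel (*vuvdu*, *nabi*).
*hu* — final sound /u/ (a vowel) → -bu → *hubu*.
The final sound of *bif* is /f/, which is a voiceless consonant, so the suffix is -id, giving *bifid*.
*nogev*: final sound = /v/, a voiced consonant → -iri → *nogeviri*.

hubu, bifid, nogeviri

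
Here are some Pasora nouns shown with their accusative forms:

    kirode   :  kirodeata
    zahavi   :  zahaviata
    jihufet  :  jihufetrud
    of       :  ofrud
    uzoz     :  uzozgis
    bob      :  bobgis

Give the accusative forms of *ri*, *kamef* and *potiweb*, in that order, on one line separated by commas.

riata, kamefrud, potiwebgis

The alternation tracks the final sound of the stem — -rud when the stem ends in a voiceless consonant (*jihufet*, *of*); -gis when the stem ends in a voiced consonant (*uzoz*, *bob*); -ata when the stem ends in a vowel (*kirode*, *zahavi*).
Since the final sound of *ri* is /i/ (a vowel), it takes -ata, giving *riata*.
Since the final sound of *kamef* is /f/ (a voiceless consonant), it takes -rud, giving *kamefrud*.
Since the final sound of *potiweb* is /b/ (a voiced consonant), it takes -gis, giving *potiwebgis*.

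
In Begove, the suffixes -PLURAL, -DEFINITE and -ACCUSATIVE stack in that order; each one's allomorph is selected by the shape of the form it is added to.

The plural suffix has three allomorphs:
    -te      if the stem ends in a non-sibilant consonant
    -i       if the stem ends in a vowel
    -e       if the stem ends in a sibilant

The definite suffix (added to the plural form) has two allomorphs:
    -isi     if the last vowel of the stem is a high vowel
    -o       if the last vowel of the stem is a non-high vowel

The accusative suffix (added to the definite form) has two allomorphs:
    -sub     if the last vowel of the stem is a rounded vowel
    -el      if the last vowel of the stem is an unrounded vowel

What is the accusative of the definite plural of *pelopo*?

Since the final sound of *pelopo* is /o/ (a vowel), it takes -i, giving *pelopoi*.
The plural form *pelopoi* — last vowel /i/ (a high vowel) → -isi → *pelopoiisi*.
The definite form *pelopoiisi*: last vowel = /i/, an unrounded vowel → -el → *pelopoiisiel*.

pelopoiisiel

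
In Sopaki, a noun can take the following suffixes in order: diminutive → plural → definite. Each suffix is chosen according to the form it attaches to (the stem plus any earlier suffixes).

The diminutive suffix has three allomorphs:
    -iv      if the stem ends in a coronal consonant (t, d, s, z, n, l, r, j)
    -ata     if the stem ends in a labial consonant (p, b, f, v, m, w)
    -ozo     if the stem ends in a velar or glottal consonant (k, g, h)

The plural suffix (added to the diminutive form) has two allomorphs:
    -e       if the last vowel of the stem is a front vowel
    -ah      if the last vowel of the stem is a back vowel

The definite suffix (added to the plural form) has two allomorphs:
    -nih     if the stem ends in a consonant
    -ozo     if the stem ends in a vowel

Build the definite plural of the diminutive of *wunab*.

wunabataahnih

Since the final consonant of *wunab* is /b/ (labial), it takes -ata, giving *wunabata*.
The last vowel of the diminutive form *wunabata* is /a/, which is a back vowel, so the plural suffix is -ah, giving *wunabataah*.
Since the final sound of the plural form *wunabataah* is /h/ (a consonant), it takes -nih, giving *wunabataahnih*.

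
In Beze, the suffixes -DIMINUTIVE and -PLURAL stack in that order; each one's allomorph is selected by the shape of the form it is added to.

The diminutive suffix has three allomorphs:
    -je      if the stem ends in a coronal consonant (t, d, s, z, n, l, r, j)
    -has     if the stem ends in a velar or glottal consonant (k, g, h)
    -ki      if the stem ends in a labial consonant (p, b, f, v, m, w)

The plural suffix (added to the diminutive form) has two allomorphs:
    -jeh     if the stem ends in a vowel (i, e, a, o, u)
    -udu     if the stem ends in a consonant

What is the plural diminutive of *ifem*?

ifemkijeh

*ifem*: final consonant = /m/, labial → -ki → *ifemki*.
Since the final sound of the diminutive form *ifemki* is /i/ (a vowel), it takes -jeh, giving *ifemkijeh*.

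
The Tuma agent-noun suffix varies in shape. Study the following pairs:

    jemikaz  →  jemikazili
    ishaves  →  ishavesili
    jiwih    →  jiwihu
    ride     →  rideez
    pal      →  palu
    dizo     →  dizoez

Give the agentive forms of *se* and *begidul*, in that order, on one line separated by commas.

The alternation tracks the final sound of the stem — -ili when the stem ends in a sibilant (*jemikaz*, *ishaves*); -u when the stem ends in a non-sibilant consonant (*jiwih*, *pal*); -ez when the stem ends in a vowel (*ride*, *dizo*).
*se*: final sound = /e/, a vowel → -ez → *seez*.
The final sound of *begidul* is /l/, which is a non-sibilant consonant, so the suffix is -u, giving *begidulu*.

seez, begidulu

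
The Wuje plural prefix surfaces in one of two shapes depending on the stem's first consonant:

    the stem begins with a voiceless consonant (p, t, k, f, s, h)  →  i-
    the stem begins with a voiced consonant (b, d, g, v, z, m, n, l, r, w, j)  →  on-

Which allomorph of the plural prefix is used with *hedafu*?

i-

*hedafu* — first consonant /h/ (voiceless) → i-.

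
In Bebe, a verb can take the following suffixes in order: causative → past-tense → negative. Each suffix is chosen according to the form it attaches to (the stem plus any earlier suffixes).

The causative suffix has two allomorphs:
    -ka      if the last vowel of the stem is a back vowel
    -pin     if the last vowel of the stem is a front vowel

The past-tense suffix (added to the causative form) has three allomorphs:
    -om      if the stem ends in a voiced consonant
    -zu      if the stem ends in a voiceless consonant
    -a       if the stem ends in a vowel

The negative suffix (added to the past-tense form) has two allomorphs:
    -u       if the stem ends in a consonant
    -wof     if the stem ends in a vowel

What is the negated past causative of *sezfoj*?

sezfojkaawof

Since the last vowel of *sezfoj* is /o/ (a back vowel), it takes -ka, giving *sezfojka*.
The final sound of the causative form *sezfojka* is /a/, which is a vowel, so the past-tense suffix is -a, giving *sezfojkaa*.
Since the final sound of the past-tense form *sezfojkaa* is /a/ (a vowel), it takes -wof, giving *sezfojkaawof*.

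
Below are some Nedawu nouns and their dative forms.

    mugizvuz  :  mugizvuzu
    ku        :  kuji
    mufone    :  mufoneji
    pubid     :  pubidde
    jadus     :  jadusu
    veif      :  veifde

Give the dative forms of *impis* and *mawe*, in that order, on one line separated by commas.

The alternation tracks the final sound of the stem — -u when the stem ends in a sibilant (*mugizvuz*, *jadus*); -de when the stem ends in a non-sibilant consonant (*pubid*, *veif*); -ji when the stem ends in a vowel (*ku*, *mufone*).
*impis*: final sound = /s/, a sibilant → -u → *impisu*.
*mawe* — final sound /e/ (a vowel) → -ji → *maweji*.

impisu, maweji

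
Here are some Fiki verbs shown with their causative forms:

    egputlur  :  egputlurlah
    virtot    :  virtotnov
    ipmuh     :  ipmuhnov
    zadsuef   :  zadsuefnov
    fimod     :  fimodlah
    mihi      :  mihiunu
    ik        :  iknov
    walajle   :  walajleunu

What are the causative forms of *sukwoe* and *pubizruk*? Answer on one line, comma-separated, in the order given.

sukwoeunu, pubizruknov

Looking at the final sound of each stem: -nov when the stem ends in a voiceless consonant (*virtot*, *ipmuh*, *zadsuef*, *ik*); -lah when the stem ends in a voiced consonant (*egputlur*, *fimod*); -unu when the stem ends in a vowel (*mihi*, *walajle*).
Since the final sound of *sukwoe* is /e/ (a vowel), it takes -unu, giving *sukwoeunu*.
*pubizruk* — final sound /k/ (a voiceless consonant) → -nov → *pubizruknov*.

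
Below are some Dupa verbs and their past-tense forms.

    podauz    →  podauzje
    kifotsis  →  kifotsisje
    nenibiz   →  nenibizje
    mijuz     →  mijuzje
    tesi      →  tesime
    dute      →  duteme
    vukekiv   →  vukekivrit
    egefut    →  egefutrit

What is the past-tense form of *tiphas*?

The suffix is conditioned by the final sound: -je when the stem ends in a sibilant (*podauz*, *kifotsis*, *nenibiz*, *mijuz*); -rit when the stem ends in a non-sibilant consonant (*vukekiv*, *egefut*); -me when the stem ends in a vowel (*tesi*, *dute*).
*tiphas*: final sound = /s/, a sibilant → -je → *tiphasje*.

tiphasje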